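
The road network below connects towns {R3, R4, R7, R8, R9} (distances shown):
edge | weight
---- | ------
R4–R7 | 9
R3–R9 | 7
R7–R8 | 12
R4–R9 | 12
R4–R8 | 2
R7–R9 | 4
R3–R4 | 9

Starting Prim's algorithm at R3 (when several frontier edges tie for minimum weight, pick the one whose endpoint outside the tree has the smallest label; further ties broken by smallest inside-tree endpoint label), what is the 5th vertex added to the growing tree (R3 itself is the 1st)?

Grow the tree from R3 using Prim:
Step 1: cheapest edge leaving the tree is R3–R9 (7); add R9.
Step 2: cheapest edge leaving the tree is R7–R9 (4); add R7.
Step 3: cheapest edge leaving the tree is R3–R4 (9); add R4.
Step 4: cheapest edge leaving the tree is R4–R8 (2); add R8.
Vertex order: R3, R9, R7, R4, R8. The 5th vertex is R8.

R8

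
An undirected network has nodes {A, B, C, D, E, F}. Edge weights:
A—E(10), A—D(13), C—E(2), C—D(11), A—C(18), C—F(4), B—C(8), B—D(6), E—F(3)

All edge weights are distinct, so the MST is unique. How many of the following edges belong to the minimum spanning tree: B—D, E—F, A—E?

3

Kruskal: consider edges lightest-first.
C—E (2): add — endpoints in different components.
E—F (3): add — endpoints in different components.
C—F (4): skip — C and F already connected.
B—D (6): add — endpoints in different components.
B—C (8): add — endpoints in different components.
A—E (10): add — endpoints in different components.
MST edge set: {C—E, E—F, B—D, B—C, A—E}.
Of the listed edges, {B—D, E—F, A—E} are in the MST → 3.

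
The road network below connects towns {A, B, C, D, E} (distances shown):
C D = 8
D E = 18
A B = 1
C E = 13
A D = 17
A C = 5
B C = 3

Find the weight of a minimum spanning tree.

Kruskal's algorithm — process edges by increasing weight (ties by edge label):
A B (1): add — endpoints in different components.
B C (3): add — endpoints in different components.
A C (5): skip — A and C already connected.
C D (8): add — endpoints in different components.
C E (13): add — endpoints in different components.
MST edges: A B, B C, C D, C E; total weight 1+3+8+13 = 25.

25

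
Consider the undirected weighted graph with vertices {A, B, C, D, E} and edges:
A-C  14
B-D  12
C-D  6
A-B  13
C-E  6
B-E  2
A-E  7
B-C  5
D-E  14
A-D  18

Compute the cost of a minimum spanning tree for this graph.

Grow the tree from D using Prim:
Step 1: cheapest edge leaving the tree is C-D (6); add C.
Step 2: cheapest edge leaving the tree is B-C (5); add B.
Step 3: cheapest edge leaving the tree is B-E (2); add E.
Step 4: cheapest edge leaving the tree is A-E (7); add A.
MST edges: C-D, B-C, B-E, A-E; total weight 6+5+2+7 = 20.

20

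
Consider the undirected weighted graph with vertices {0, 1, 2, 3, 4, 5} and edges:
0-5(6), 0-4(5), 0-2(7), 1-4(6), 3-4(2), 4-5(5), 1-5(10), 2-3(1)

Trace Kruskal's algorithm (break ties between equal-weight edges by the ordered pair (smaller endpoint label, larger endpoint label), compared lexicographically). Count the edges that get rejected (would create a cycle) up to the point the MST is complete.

Sort edges by weight, then run Kruskal:
2-3 (1): add. Components now {0} {1} {2,3} {4} {5}
3-4 (2): add. Components now {0} {1} {2,3,4} {5}
0-4 (5): add. Components now {0,2,3,4} {1} {5}
4-5 (5): add. Components now {0,2,3,4,5} {1}
0-5 (6): skip — 0 and 5 already connected.
1-4 (6): add. Components now {0,1,2,3,4,5}
Edges rejected before the tree was complete: 1.

1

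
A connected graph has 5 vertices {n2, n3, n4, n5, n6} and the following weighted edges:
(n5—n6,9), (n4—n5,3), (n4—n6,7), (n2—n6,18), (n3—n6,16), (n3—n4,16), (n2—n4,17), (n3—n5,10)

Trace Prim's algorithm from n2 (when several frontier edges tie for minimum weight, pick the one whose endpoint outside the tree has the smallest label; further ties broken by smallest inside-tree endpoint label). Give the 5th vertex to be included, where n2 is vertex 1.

Prim, starting at n2.
Step 1: frontier [n2—n4 17, n2—n6 18] → take n2—n4 (17); add n4.
Step 2: frontier [n2—n6 18, n4—n5 3, n4—n6 7, n3—n4 16] → take n4—n5 (3); add n5.
Step 3: frontier [n2—n6 18, n4—n6 7, n3—n4 16, n5—n6 9, n3—n5 10] → take n4—n6 (7); add n6.
Step 4: frontier [n3—n4 16, n3—n5 10, n3—n6 16] → take n3—n5 (10); add n3.
Vertex order: n2, n4, n5, n6, n3. The 5th vertex is n3.

n3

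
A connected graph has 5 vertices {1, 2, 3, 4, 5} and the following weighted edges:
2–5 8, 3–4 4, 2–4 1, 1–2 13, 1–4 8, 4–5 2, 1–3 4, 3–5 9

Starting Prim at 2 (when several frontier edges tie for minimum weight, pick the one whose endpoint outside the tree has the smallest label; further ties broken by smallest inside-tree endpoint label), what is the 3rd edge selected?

Prim, starting at 2.
Step 1: cheapest edge leaving the tree is 2–4 (1); add 4.
Step 2: cheapest edge leaving the tree is 4–5 (2); add 5.
Step 3: cheapest edge leaving the tree is 3–4 (4); add 3.
Step 4: cheapest edge leaving the tree is 1–3 (4); add 1.
The 3rd edge added is 3–4.

3-4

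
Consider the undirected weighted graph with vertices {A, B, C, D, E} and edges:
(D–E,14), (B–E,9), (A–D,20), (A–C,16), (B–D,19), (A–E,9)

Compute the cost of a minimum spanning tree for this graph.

Prim's algorithm from E:
Step 1: cheapest edge leaving the tree is A–E (9); add A.
Step 2: cheapest edge leaving the tree is B–E (9); add B.
Step 3: cheapest edge leaving the tree is D–E (14); add D.
Step 4: cheapest edge leaving the tree is A–C (16); add C.
MST edges: A–E, B–E, D–E, A–C; total weight 9+9+14+16 = 48.

48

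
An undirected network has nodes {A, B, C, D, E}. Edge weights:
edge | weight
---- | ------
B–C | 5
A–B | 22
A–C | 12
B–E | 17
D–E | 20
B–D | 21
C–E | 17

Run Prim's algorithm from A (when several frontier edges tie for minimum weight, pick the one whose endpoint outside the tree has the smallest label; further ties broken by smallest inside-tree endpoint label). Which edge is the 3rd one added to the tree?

Grow the tree from A using Prim:
Step 1: cheapest edge leaving the tree is A–C (12); add C.
Step 2: cheapest edge leaving the tree is B–C (5); add B.
Step 3: cheapest edge leaving the tree is B–E (17); add E.
Step 4: cheapest edge leaving the tree is D–E (20); add D.
The 3rd edge added is B–E.

B-E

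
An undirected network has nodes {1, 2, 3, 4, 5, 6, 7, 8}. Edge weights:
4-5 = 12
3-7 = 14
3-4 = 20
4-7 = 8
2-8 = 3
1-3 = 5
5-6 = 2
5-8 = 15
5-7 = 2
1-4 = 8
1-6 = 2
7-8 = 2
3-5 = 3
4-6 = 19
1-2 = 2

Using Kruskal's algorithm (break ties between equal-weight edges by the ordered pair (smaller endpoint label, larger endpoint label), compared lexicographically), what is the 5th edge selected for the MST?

Kruskal's algorithm — process edges by increasing weight (ties by edge label):
1-2 (2): add — endpoints in different components.
1-6 (2): add — endpoints in different components.
5-6 (2): add — endpoints in different components.
5-7 (2): add — endpoints in different components.
7-8 (2): add — endpoints in different components.
2-8 (3): skip — 2 and 8 already connected.
3-5 (3): add — endpoints in different components.
1-3 (5): skip — 1 and 3 already connected.
1-4 (8): add — endpoints in different components.
The 5th edge added is 7-8.

7-8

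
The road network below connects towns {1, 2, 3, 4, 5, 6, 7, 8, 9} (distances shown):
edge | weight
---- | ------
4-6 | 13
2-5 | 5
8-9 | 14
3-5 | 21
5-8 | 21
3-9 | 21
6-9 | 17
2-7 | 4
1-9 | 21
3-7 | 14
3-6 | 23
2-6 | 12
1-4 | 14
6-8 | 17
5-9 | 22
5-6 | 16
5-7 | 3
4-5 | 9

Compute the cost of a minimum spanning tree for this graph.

87

Grow the tree from 7 using Prim:
Step 1: cheapest edge leaving the tree is 5-7 (3); add 5.
Step 2: cheapest edge leaving the tree is 2-7 (4); add 2.
Step 3: cheapest edge leaving the tree is 4-5 (9); add 4.
Step 4: cheapest edge leaving the tree is 2-6 (12); add 6.
Step 5: cheapest edge leaving the tree is 1-4 (14); add 1.
Step 6: cheapest edge leaving the tree is 3-7 (14); add 3.
Step 7: cheapest edge leaving the tree is 6-8 (17); add 8.
Step 8: cheapest edge leaving the tree is 8-9 (14); add 9.
MST edges: 5-7, 2-7, 4-5, 2-6, 1-4, 3-7, 6-8, 8-9; total weight 3+4+9+12+14+14+17+14 = 87.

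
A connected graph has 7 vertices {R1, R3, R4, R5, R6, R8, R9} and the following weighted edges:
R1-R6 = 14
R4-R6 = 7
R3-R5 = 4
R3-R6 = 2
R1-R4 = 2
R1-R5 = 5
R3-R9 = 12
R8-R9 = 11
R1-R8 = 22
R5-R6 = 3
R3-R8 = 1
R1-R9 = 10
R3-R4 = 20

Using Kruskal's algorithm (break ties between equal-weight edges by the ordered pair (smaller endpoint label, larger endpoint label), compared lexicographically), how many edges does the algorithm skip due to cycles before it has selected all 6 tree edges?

2

Sort edges by weight, then run Kruskal:
R3-R8 (1): add. Components now {R6} {R3,R8} {R9} {R5} {R4} {R1}
R1-R4 (2): add. Components now {R6} {R3,R8} {R9} {R5} {R1,R4}
R3-R6 (2): add. Components now {R3,R6,R8} {R9} {R5} {R1,R4}
R5-R6 (3): add. Components now {R3,R5,R6,R8} {R9} {R1,R4}
R3-R5 (4): skip — R3 and R5 already connected.
R1-R5 (5): add. Components now {R1,R3,R4,R5,R6,R8} {R9}
R4-R6 (7): skip — R6 and R4 already connected.
R1-R9 (10): add. Components now {R1,R3,R4,R5,R6,R8,R9}
Edges rejected before the tree was complete: 2.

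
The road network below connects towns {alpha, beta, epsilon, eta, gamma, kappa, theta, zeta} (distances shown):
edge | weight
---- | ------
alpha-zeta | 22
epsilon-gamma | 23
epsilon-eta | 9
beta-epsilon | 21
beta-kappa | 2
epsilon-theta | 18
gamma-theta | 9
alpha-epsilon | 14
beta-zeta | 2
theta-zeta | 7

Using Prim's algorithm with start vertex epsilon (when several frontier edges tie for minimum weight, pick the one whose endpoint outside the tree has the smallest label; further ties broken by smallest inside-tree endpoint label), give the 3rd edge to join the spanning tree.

Grow the tree from epsilon using Prim:
Step 1: frontier [epsilon-eta 9, alpha-epsilon 14, epsilon-theta 18, beta-epsilon 21, epsilon-gamma 23] → take epsilon-eta (9); add eta.
Step 2: frontier [alpha-epsilon 14, epsilon-theta 18, beta-epsilon 21, epsilon-gamma 23] → take alpha-epsilon (14); add alpha.
Step 3: frontier [alpha-zeta 22, epsilon-theta 18, beta-epsilon 21, epsilon-gamma 23] → take epsilon-theta (18); add theta.
Step 4: frontier [alpha-zeta 22, beta-epsilon 21, epsilon-gamma 23, theta-zeta 7, gamma-theta 9] → take theta-zeta (7); add zeta.
Step 5: frontier [beta-epsilon 21, epsilon-gamma 23, gamma-theta 9, beta-zeta 2] → take beta-zeta (2); add beta.
Step 6: frontier [beta-kappa 2, epsilon-gamma 23, gamma-theta 9] → take beta-kappa (2); add kappa.
Step 7: frontier [epsilon-gamma 23, gamma-theta 9] → take gamma-theta (9); add gamma.
The 3rd edge added is epsilon-theta.

epsilon-theta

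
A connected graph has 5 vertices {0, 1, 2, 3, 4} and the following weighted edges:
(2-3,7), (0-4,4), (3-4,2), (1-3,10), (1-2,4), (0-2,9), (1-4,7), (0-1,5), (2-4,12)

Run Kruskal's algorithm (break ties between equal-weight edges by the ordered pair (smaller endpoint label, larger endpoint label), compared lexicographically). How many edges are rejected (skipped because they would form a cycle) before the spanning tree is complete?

Kruskal's algorithm — process edges by increasing weight (ties by edge label):
3-4 (2): add. Components now {0} {1} {2} {3,4}
0-4 (4): add. Components now {0,3,4} {1} {2}
1-2 (4): add. Components now {0,3,4} {1,2}
0-1 (5): add. Components now {0,1,2,3,4}
Edges rejected before the tree was complete: 0.

0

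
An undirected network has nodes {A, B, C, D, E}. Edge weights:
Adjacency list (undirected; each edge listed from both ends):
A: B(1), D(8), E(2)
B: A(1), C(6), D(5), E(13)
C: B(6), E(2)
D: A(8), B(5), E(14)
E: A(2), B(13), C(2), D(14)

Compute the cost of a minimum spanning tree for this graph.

Sort edges by weight, then run Kruskal:
A–B (1): add. Components now {A,B} {C} {D} {E}
A–E (2): add. Components now {A,B,E} {C} {D}
C–E (2): add. Components now {A,B,C,E} {D}
B–D (5): add. Components now {A,B,C,D,E}
MST edges: A–B, A–E, C–E, B–D; total weight 1+2+2+5 = 10.

10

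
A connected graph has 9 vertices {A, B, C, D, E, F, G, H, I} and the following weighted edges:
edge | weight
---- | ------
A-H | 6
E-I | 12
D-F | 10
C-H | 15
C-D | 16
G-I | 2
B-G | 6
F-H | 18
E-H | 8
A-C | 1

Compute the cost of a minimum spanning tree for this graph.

61

Grow the tree from F using Prim:
Step 1: cheapest edge leaving the tree is D-F (10); add D.
Step 2: cheapest edge leaving the tree is C-D (16); add C.
Step 3: cheapest edge leaving the tree is A-C (1); add A.
Step 4: cheapest edge leaving the tree is A-H (6); add H.
Step 5: cheapest edge leaving the tree is E-H (8); add E.
Step 6: cheapest edge leaving the tree is E-I (12); add I.
Step 7: cheapest edge leaving the tree is G-I (2); add G.
Step 8: cheapest edge leaving the tree is B-G (6); add B.
MST edges: D-F, C-D, A-C, A-H, E-H, E-I, G-I, B-G; total weight 10+16+1+6+8+12+2+6 = 61.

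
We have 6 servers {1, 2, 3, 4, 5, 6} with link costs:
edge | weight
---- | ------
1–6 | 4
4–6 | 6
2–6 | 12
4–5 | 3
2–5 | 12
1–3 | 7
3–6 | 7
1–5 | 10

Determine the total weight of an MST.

32

Kruskal's algorithm — process edges by increasing weight (ties by edge label):
4–5 (3): add. Components now {1} {2} {3} {4,5} {6}
1–6 (4): add. Components now {1,6} {2} {3} {4,5}
4–6 (6): add. Components now {1,4,5,6} {2} {3}
1–3 (7): add. Components now {1,3,4,5,6} {2}
3–6 (7): skip — 3 and 6 already connected.
1–5 (10): skip — 1 and 5 already connected.
2–5 (12): add. Components now {1,2,3,4,5,6}
MST edges: 4–5, 1–6, 4–6, 1–3, 2–5; total weight 3+4+6+7+12 = 32.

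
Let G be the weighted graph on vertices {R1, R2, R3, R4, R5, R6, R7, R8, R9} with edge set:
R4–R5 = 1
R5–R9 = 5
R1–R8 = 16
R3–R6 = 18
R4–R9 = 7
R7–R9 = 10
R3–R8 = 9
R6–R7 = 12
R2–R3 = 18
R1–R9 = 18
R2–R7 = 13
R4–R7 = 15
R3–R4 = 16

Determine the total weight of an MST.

82

Prim, starting at R3.
Step 1: cheapest edge leaving the tree is R3–R8 (9); add R8.
Step 2: cheapest edge leaving the tree is R1–R8 (16); add R1.
Step 3: cheapest edge leaving the tree is R3–R4 (16); add R4.
Step 4: cheapest edge leaving the tree is R4–R5 (1); add R5.
Step 5: cheapest edge leaving the tree is R5–R9 (5); add R9.
Step 6: cheapest edge leaving the tree is R7–R9 (10); add R7.
Step 7: cheapest edge leaving the tree is R6–R7 (12); add R6.
Step 8: cheapest edge leaving the tree is R2–R7 (13); add R2.
MST edges: R3–R8, R1–R8, R3–R4, R4–R5, R5–R9, R7–R9, R6–R7, R2–R7; total weight 9+16+16+1+5+10+12+13 = 82.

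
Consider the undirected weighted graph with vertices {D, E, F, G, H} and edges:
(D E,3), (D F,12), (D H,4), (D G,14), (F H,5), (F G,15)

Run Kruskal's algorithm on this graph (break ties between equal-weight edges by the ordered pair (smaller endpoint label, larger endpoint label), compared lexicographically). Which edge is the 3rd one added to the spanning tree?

Kruskal's algorithm — process edges by increasing weight (ties by edge label):
D E (3): add. Components now {D,E} {F} {G} {H}
D H (4): add. Components now {D,E,H} {F} {G}
F H (5): add. Components now {D,E,F,H} {G}
D F (12): skip — D and F already connected.
D G (14): add. Components now {D,E,F,G,H}
The 3rd edge added is F H.

F-H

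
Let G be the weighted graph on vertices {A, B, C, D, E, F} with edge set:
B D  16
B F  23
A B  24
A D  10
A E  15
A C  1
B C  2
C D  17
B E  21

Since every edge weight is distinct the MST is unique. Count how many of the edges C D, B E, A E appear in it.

1

Kruskal's algorithm — process edges by increasing weight (ties by edge label):
A C (1): add. Components now {A,C} {B} {D} {E} {F}
B C (2): add. Components now {A,B,C} {D} {E} {F}
A D (10): add. Components now {A,B,C,D} {E} {F}
A E (15): add. Components now {A,B,C,D,E} {F}
B D (16): skip — B and D already connected.
C D (17): skip — C and D already connected.
B E (21): skip — B and E already connected.
B F (23): add. Components now {A,B,C,D,E,F}
MST edge set: {A C, B C, A D, A E, B F}.
Of the listed edges, {A E} are in the MST → 1.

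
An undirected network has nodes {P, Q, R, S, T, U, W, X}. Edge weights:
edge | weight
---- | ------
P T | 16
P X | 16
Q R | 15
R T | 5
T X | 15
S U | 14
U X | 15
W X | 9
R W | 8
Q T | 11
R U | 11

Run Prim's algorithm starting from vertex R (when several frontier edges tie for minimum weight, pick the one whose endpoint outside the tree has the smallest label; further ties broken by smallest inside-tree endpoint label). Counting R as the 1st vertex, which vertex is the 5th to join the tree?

Prim, starting at R.
Step 1: cheapest edge leaving the tree is R T (5); add T.
Step 2: cheapest edge leaving the tree is R W (8); add W.
Step 3: cheapest edge leaving the tree is W X (9); add X.
Step 4: cheapest edge leaving the tree is Q T (11); add Q.
Step 5: cheapest edge leaving the tree is R U (11); add U.
Step 6: cheapest edge leaving the tree is S U (14); add S.
Step 7: cheapest edge leaving the tree is P T (16); add P.
Vertex order: R, T, W, X, Q, U, S, P. The 5th vertex is Q.

Q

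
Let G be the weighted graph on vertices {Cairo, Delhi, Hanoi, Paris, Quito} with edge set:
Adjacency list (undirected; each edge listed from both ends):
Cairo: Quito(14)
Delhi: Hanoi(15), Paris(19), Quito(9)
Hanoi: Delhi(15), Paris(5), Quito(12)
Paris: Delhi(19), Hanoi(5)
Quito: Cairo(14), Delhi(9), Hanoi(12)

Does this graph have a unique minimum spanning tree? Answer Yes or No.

Yes

Kruskal: consider edges lightest-first.
Hanoi-Paris (5): add — endpoints in different components.
Delhi-Quito (9): add — endpoints in different components.
Hanoi-Quito (12): add — endpoints in different components.
Cairo-Quito (14): add — endpoints in different components.
Every non-tree edge has weight strictly greater than the heaviest edge on the tree path between its endpoints, so the MST is unique.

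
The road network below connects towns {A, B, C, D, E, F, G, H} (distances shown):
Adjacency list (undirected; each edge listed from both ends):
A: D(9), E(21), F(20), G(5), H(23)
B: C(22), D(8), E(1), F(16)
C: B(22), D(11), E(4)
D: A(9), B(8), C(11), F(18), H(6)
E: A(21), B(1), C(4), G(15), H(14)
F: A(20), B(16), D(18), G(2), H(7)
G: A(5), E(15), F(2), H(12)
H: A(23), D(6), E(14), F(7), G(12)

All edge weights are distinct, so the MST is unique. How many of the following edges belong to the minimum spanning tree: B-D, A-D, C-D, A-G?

Sort edges by weight, then run Kruskal:
B-E (1): add — endpoints in different components.
F-G (2): add — endpoints in different components.
C-E (4): add — endpoints in different components.
A-G (5): add — endpoints in different components.
D-H (6): add — endpoints in different components.
F-H (7): add — endpoints in different components.
B-D (8): add — endpoints in different components.
MST edge set: {B-E, F-G, C-E, A-G, D-H, F-H, B-D}.
Of the listed edges, {B-D, A-G} are in the MST → 2.

2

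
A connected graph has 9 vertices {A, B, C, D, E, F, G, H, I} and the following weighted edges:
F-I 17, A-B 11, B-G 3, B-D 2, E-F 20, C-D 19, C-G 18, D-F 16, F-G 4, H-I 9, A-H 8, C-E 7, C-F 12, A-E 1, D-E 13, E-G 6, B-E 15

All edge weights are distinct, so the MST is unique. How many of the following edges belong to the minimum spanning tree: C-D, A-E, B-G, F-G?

3

Sort edges by weight, then run Kruskal:
A-E (1): add — endpoints in different components.
B-D (2): add — endpoints in different components.
B-G (3): add — endpoints in different components.
F-G (4): add — endpoints in different components.
E-G (6): add — endpoints in different components.
C-E (7): add — endpoints in different components.
A-H (8): add — endpoints in different components.
H-I (9): add — endpoints in different components.
MST edge set: {A-E, B-D, B-G, F-G, E-G, C-E, A-H, H-I}.
Of the listed edges, {A-E, B-G, F-G} are in the MST → 3.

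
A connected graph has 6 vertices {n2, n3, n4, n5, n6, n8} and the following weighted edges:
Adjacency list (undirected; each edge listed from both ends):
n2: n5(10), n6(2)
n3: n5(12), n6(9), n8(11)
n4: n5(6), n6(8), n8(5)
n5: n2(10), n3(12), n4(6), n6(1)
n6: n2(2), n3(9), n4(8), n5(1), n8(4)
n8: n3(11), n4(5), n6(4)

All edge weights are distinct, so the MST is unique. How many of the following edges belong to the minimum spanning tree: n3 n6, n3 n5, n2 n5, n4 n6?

Kruskal's algorithm — process edges by increasing weight (ties by edge label):
n5 n6 (1): add — endpoints in different components.
n2 n6 (2): add — endpoints in different components.
n6 n8 (4): add — endpoints in different components.
n4 n8 (5): add — endpoints in different components.
n4 n5 (6): skip — n4 and n5 already connected.
n4 n6 (8): skip — n6 and n4 already connected.
n3 n6 (9): add — endpoints in different components.
MST edge set: {n5 n6, n2 n6, n6 n8, n4 n8, n3 n6}.
Of the listed edges, {n3 n6} are in the MST → 1.

1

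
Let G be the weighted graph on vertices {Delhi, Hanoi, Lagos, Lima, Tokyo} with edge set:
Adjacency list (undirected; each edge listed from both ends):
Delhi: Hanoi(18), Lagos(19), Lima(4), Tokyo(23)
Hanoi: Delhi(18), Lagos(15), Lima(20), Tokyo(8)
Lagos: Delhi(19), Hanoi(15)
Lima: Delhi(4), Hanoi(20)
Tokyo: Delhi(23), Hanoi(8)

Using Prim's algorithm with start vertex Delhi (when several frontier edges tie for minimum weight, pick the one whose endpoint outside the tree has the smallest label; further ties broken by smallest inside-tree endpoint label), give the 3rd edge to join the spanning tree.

Hanoi-Tokyo

Prim's algorithm from Delhi:
Step 1: frontier [Delhi-Lima 4, Delhi-Hanoi 18, Delhi-Lagos 19, Delhi-Tokyo 23] → take Delhi-Lima (4); add Lima.
Step 2: frontier [Delhi-Hanoi 18, Delhi-Lagos 19, Delhi-Tokyo 23, Hanoi-Lima 20] → take Delhi-Hanoi (18); add Hanoi.
Step 3: frontier [Delhi-Lagos 19, Delhi-Tokyo 23, Hanoi-Tokyo 8, Hanoi-Lagos 15] → take Hanoi-Tokyo (8); add Tokyo.
Step 4: frontier [Delhi-Lagos 19, Hanoi-Lagos 15] → take Hanoi-Lagos (15); add Lagos.
The 3rd edge added is Hanoi-Tokyo.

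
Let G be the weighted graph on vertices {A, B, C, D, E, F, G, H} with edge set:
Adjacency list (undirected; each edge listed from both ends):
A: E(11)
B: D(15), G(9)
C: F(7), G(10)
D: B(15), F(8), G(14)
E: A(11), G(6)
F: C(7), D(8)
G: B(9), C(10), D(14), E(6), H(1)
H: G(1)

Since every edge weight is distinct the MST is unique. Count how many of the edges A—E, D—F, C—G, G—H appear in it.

Sort edges by weight, then run Kruskal:
G—H (1): add — endpoints in different components.
E—G (6): add — endpoints in different components.
C—F (7): add — endpoints in different components.
D—F (8): add — endpoints in different components.
B—G (9): add — endpoints in different components.
C—G (10): add — endpoints in different components.
A—E (11): add — endpoints in different components.
MST edge set: {G—H, E—G, C—F, D—F, B—G, C—G, A—E}.
Of the listed edges, {A—E, D—F, C—G, G—H} are in the MST → 4.

4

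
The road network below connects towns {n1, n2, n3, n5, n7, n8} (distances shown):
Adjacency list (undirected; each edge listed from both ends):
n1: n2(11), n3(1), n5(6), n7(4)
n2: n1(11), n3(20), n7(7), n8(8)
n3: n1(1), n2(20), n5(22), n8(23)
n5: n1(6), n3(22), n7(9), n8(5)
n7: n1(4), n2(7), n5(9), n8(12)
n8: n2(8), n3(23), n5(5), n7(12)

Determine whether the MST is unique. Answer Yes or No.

Sort edges by weight, then run Kruskal:
n1—n3 (1): add. Components now {n5} {n7} {n8} {n1,n3} {n2}
n1—n7 (4): add. Components now {n5} {n1,n3,n7} {n8} {n2}
n5—n8 (5): add. Components now {n5,n8} {n1,n3,n7} {n2}
n1—n5 (6): add. Components now {n1,n3,n5,n7,n8} {n2}
n2—n7 (7): add. Components now {n1,n2,n3,n5,n7,n8}
Every non-tree edge has weight strictly greater than the heaviest edge on the tree path between its endpoints, so the MST is unique.

Yes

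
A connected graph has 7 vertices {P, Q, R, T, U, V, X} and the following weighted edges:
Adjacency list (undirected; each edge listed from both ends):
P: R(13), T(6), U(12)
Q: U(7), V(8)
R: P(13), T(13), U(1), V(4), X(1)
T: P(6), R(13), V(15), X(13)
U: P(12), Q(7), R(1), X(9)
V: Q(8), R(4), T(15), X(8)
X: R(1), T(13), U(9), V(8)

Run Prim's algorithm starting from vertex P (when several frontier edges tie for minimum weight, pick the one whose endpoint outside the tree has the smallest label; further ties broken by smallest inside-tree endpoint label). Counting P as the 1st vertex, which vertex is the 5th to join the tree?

X

Prim's algorithm from P:
Step 1: frontier [P—T 6, P—U 12, P—R 13] → take P—T (6); add T.
Step 2: frontier [P—U 12, P—R 13, R—T 13, T—X 13, T—V 15] → take P—U (12); add U.
Step 3: frontier [P—R 13, R—T 13, T—X 13, T—V 15, R—U 1, Q—U 7, U—X 9] → take R—U (1); add R.
Step 4: frontier [R—X 1, R—V 4, T—X 13, T—V 15, Q—U 7, U—X 9] → take R—X (1); add X.
Step 5: frontier [R—V 4, T—V 15, Q—U 7, V—X 8] → take R—V (4); add V.
Step 6: frontier [Q—U 7, Q—V 8] → take Q—U (7); add Q.
Vertex order: P, T, U, R, X, V, Q. The 5th vertex is X.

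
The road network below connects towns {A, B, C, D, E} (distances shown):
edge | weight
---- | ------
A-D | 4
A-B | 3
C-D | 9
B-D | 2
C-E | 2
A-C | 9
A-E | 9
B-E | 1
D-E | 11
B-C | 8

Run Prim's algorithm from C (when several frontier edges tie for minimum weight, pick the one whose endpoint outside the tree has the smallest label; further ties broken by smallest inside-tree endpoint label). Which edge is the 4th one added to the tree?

A-B

Prim's algorithm from C:
Step 1: frontier [C-E 2, B-C 8, A-C 9, C-D 9] → take C-E (2); add E.
Step 2: frontier [B-C 8, A-C 9, C-D 9, B-E 1, A-E 9, D-E 11] → take B-E (1); add B.
Step 3: frontier [B-D 2, A-B 3, A-C 9, C-D 9, A-E 9, D-E 11] → take B-D (2); add D.
Step 4: frontier [A-B 3, A-C 9, A-D 4, A-E 9] → take A-B (3); add A.
The 4th edge added is A-B.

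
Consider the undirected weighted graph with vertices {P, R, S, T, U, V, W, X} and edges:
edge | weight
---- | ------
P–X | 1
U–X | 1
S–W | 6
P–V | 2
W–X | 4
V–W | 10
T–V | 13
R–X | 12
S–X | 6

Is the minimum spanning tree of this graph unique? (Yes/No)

No

Sort edges by weight, then run Kruskal:
P–X (1): add — endpoints in different components.
U–X (1): add — endpoints in different components.
P–V (2): add — endpoints in different components.
W–X (4): add — endpoints in different components.
S–W (6): add — endpoints in different components.
S–X (6): skip — S and X already connected.
V–W (10): skip — V and W already connected.
R–X (12): add — endpoints in different components.
T–V (13): add — endpoints in different components.
Non-tree edge S–X has weight 6, equal to the heaviest edge on its tree cycle — swapping gives another MST of the same weight. Not unique.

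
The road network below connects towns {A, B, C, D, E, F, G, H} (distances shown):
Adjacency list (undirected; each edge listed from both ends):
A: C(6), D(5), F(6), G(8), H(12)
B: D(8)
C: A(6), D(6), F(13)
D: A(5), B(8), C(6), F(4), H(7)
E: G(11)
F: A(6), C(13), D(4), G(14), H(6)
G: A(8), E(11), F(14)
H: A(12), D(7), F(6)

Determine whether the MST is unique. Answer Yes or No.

Sort edges by weight, then run Kruskal:
D–F (4): add — endpoints in different components.
A–D (5): add — endpoints in different components.
A–C (6): add — endpoints in different components.
A–F (6): skip — A and F already connected.
C–D (6): skip — C and D already connected.
F–H (6): add — endpoints in different components.
D–H (7): skip — D and H already connected.
A–G (8): add — endpoints in different components.
B–D (8): add — endpoints in different components.
E–G (11): add — endpoints in different components.
Non-tree edge C–D has weight 6, equal to the heaviest edge on its tree cycle — swapping gives another MST of the same weight. Not unique.

No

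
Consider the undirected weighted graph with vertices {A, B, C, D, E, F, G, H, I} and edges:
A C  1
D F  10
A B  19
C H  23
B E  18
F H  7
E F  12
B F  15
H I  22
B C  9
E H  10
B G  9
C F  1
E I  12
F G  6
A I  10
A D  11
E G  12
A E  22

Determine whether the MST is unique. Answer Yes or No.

Sort edges by weight, then run Kruskal:
A C (1): add — endpoints in different components.
C F (1): add — endpoints in different components.
F G (6): add — endpoints in different components.
F H (7): add — endpoints in different components.
B C (9): add — endpoints in different components.
B G (9): skip — B and G already connected.
A I (10): add — endpoints in different components.
D F (10): add — endpoints in different components.
E H (10): add — endpoints in different components.
Non-tree edge B G has weight 9, equal to the heaviest edge on its tree cycle — swapping gives another MST of the same weight. Not unique.

No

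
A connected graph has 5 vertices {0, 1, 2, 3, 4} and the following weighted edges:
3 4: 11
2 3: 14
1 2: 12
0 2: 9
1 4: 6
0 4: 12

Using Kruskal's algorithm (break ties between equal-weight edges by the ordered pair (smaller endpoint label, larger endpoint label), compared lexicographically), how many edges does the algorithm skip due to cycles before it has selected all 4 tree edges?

0

Kruskal: consider edges lightest-first.
1 4 (6): add — endpoints in different components.
0 2 (9): add — endpoints in different components.
3 4 (11): add — endpoints in different components.
0 4 (12): add — endpoints in different components.
Edges rejected before the tree was complete: 0.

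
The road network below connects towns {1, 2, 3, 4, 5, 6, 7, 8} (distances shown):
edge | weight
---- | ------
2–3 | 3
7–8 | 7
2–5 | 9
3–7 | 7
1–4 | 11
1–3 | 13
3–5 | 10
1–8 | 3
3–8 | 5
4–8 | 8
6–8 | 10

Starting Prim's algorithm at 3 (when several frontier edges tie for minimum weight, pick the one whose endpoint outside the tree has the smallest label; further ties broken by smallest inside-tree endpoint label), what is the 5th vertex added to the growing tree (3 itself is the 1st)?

7

Grow the tree from 3 using Prim:
Step 1: frontier [2–3 3, 3–8 5, 3–7 7, 3–5 10, 1–3 13] → take 2–3 (3); add 2.
Step 2: frontier [2–5 9, 3–8 5, 3–7 7, 3–5 10, 1–3 13] → take 3–8 (5); add 8.
Step 3: frontier [2–5 9, 3–7 7, 3–5 10, 1–3 13, 1–8 3, 7–8 7, 4–8 8, 6–8 10] → take 1–8 (3); add 1.
Step 4: frontier [1–4 11, 2–5 9, 3–7 7, 3–5 10, 7–8 7, 4–8 8, 6–8 10] → take 3–7 (7); add 7.
Step 5: frontier [1–4 11, 2–5 9, 3–5 10, 4–8 8, 6–8 10] → take 4–8 (8); add 4.
Step 6: frontier [2–5 9, 3–5 10, 6–8 10] → take 2–5 (9); add 5.
Step 7: frontier [6–8 10] → take 6–8 (10); add 6.
Vertex order: 3, 2, 8, 1, 7, 4, 5, 6. The 5th vertex is 7.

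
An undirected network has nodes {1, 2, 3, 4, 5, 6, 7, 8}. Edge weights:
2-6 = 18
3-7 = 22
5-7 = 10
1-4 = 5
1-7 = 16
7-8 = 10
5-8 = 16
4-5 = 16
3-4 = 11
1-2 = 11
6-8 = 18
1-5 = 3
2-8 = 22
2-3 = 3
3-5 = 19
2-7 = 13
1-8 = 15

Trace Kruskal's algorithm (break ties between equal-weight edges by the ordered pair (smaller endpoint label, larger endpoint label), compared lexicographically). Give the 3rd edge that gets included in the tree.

1-4

Sort edges by weight, then run Kruskal:
1-5 (3): add — endpoints in different components.
2-3 (3): add — endpoints in different components.
1-4 (5): add — endpoints in different components.
5-7 (10): add — endpoints in different components.
7-8 (10): add — endpoints in different components.
1-2 (11): add — endpoints in different components.
3-4 (11): skip — 3 and 4 already connected.
2-7 (13): skip — 2 and 7 already connected.
1-8 (15): skip — 1 and 8 already connected.
1-7 (16): skip — 1 and 7 already connected.
4-5 (16): skip — 4 and 5 already connected.
5-8 (16): skip — 5 and 8 already connected.
2-6 (18): add — endpoints in different components.
The 3rd edge added is 1-4.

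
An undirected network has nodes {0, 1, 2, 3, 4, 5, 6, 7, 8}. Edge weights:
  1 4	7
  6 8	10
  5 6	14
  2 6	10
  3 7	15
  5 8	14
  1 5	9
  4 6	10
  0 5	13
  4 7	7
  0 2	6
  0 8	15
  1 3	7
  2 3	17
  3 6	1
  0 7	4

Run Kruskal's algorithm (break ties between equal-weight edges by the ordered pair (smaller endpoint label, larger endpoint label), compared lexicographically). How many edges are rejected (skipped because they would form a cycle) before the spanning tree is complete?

2

Kruskal's algorithm — process edges by increasing weight (ties by edge label):
3 6 (1): add — endpoints in different components.
0 7 (4): add — endpoints in different components.
0 2 (6): add — endpoints in different components.
1 3 (7): add — endpoints in different components.
1 4 (7): add — endpoints in different components.
4 7 (7): add — endpoints in different components.
1 5 (9): add — endpoints in different components.
2 6 (10): skip — 2 and 6 already connected.
4 6 (10): skip — 4 and 6 already connected.
6 8 (10): add — endpoints in different components.
Edges rejected before the tree was complete: 2.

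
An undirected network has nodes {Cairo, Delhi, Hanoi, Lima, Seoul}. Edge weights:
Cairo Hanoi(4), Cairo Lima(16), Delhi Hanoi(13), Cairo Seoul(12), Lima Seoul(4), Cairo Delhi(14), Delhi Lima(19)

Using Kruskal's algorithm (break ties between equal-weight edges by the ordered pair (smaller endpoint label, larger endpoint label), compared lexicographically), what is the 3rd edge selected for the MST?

Kruskal's algorithm — process edges by increasing weight (ties by edge label):
Cairo Hanoi (4): add — endpoints in different components.
Lima Seoul (4): add — endpoints in different components.
Cairo Seoul (12): add — endpoints in different components.
Delhi Hanoi (13): add — endpoints in different components.
The 3rd edge added is Cairo Seoul.

Cairo-Seoul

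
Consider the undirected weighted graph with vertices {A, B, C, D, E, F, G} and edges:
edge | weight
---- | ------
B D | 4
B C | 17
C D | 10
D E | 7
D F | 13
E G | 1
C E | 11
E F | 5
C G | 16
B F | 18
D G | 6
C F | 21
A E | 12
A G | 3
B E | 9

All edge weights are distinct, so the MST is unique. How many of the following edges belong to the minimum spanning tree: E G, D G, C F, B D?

Sort edges by weight, then run Kruskal:
E G (1): add. Components now {A} {B} {C} {D} {E,G} {F}
A G (3): add. Components now {A,E,G} {B} {C} {D} {F}
B D (4): add. Components now {A,E,G} {B,D} {C} {F}
E F (5): add. Components now {A,E,F,G} {B,D} {C}
D G (6): add. Components now {A,B,D,E,F,G} {C}
D E (7): skip — D and E already connected.
B E (9): skip — B and E already connected.
C D (10): add. Components now {A,B,C,D,E,F,G}
MST edge set: {E G, A G, B D, E F, D G, C D}.
Of the listed edges, {E G, D G, B D} are in the MST → 3.

3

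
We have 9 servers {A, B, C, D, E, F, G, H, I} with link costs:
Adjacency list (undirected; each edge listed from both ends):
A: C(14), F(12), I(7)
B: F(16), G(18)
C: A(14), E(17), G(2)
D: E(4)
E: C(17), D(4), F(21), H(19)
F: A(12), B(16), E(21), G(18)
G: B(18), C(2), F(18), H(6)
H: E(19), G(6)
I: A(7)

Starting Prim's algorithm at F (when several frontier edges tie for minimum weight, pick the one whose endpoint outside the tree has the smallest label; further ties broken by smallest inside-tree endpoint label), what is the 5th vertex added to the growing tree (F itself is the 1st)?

G

Grow the tree from F using Prim:
Step 1: cheapest edge leaving the tree is A-F (12); add A.
Step 2: cheapest edge leaving the tree is A-I (7); add I.
Step 3: cheapest edge leaving the tree is A-C (14); add C.
Step 4: cheapest edge leaving the tree is C-G (2); add G.
Step 5: cheapest edge leaving the tree is G-H (6); add H.
Step 6: cheapest edge leaving the tree is B-F (16); add B.
Step 7: cheapest edge leaving the tree is C-E (17); add E.
Step 8: cheapest edge leaving the tree is D-E (4); add D.
Vertex order: F, A, I, C, G, H, B, E, D. The 5th vertex is G.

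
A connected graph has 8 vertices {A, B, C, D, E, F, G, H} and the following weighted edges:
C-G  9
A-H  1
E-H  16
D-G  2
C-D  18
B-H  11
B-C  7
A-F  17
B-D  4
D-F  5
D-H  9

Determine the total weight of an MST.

Prim, starting at F.
Step 1: cheapest edge leaving the tree is D-F (5); add D.
Step 2: cheapest edge leaving the tree is D-G (2); add G.
Step 3: cheapest edge leaving the tree is B-D (4); add B.
Step 4: cheapest edge leaving the tree is B-C (7); add C.
Step 5: cheapest edge leaving the tree is D-H (9); add H.
Step 6: cheapest edge leaving the tree is A-H (1); add A.
Step 7: cheapest edge leaving the tree is E-H (16); add E.
MST edges: D-F, D-G, B-D, B-C, D-H, A-H, E-H; total weight 5+2+4+7+9+1+16 = 44.

44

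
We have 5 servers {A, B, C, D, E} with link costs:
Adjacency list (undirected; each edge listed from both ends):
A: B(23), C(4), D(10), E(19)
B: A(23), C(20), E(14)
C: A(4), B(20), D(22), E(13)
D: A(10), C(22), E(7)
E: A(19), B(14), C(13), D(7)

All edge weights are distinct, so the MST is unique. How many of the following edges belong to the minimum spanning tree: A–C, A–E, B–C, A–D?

Sort edges by weight, then run Kruskal:
A–C (4): add. Components now {A,C} {B} {D} {E}
D–E (7): add. Components now {A,C} {B} {D,E}
A–D (10): add. Components now {A,C,D,E} {B}
C–E (13): skip — C and E already connected.
B–E (14): add. Components now {A,B,C,D,E}
MST edge set: {A–C, D–E, A–D, B–E}.
Of the listed edges, {A–C, A–D} are in the MST → 2.

2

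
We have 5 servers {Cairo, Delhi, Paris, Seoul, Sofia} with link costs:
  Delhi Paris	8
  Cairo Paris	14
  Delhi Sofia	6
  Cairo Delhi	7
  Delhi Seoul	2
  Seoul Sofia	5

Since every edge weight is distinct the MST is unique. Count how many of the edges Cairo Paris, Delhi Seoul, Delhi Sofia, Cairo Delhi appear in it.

Sort edges by weight, then run Kruskal:
Delhi Seoul (2): add — endpoints in different components.
Seoul Sofia (5): add — endpoints in different components.
Delhi Sofia (6): skip — Delhi and Sofia already connected.
Cairo Delhi (7): add — endpoints in different components.
Delhi Paris (8): add — endpoints in different components.
MST edge set: {Delhi Seoul, Seoul Sofia, Cairo Delhi, Delhi Paris}.
Of the listed edges, {Delhi Seoul, Cairo Delhi} are in the MST → 2.

2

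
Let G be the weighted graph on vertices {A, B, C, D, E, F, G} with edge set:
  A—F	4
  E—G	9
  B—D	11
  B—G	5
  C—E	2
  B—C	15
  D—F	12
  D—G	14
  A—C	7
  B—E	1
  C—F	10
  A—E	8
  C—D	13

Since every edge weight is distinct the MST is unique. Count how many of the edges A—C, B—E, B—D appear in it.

3

Kruskal's algorithm — process edges by increasing weight (ties by edge label):
B—E (1): add. Components now {A} {B,E} {C} {D} {F} {G}
C—E (2): add. Components now {A} {B,C,E} {D} {F} {G}
A—F (4): add. Components now {A,F} {B,C,E} {D} {G}
B—G (5): add. Components now {A,F} {B,C,E,G} {D}
A—C (7): add. Components now {A,B,C,E,F,G} {D}
A—E (8): skip — A and E already connected.
E—G (9): skip — E and G already connected.
C—F (10): skip — C and F already connected.
B—D (11): add. Components now {A,B,C,D,E,F,G}
MST edge set: {B—E, C—E, A—F, B—G, A—C, B—D}.
Of the listed edges, {A—C, B—E, B—D} are in the MST → 3.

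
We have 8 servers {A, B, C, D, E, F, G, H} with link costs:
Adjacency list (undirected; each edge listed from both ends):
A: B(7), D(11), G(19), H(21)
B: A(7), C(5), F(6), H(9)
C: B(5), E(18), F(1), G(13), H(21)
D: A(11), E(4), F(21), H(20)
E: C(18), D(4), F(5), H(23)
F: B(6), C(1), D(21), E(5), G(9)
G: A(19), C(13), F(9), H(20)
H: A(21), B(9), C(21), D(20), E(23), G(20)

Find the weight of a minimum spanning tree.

40

Kruskal: consider edges lightest-first.
C-F (1): add — endpoints in different components.
D-E (4): add — endpoints in different components.
B-C (5): add — endpoints in different components.
E-F (5): add — endpoints in different components.
B-F (6): skip — B and F already connected.
A-B (7): add — endpoints in different components.
B-H (9): add — endpoints in different components.
F-G (9): add — endpoints in different components.
MST edges: C-F, D-E, B-C, E-F, A-B, B-H, F-G; total weight 1+4+5+5+7+9+9 = 40.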